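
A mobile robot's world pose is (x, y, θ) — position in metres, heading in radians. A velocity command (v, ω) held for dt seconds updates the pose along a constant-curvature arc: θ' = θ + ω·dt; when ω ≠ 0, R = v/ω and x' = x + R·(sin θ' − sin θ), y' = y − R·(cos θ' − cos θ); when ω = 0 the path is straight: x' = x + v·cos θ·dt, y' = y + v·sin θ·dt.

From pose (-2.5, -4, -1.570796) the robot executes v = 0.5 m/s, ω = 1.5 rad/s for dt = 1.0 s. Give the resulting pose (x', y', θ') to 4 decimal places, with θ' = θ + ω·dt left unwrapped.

(-2.1902, -4.3325, -0.0708)

θ' = -1.5708 + 1.5·1.0 = -0.0708
R = v/ω = 0.5/1.5 = 0.3333
x' = -2.5 + 0.3333·(sin -0.0708 − sin -1.5708) = -2.1902
y' = -4 − 0.3333·(cos -0.0708 − cos -1.5708) = -4.3325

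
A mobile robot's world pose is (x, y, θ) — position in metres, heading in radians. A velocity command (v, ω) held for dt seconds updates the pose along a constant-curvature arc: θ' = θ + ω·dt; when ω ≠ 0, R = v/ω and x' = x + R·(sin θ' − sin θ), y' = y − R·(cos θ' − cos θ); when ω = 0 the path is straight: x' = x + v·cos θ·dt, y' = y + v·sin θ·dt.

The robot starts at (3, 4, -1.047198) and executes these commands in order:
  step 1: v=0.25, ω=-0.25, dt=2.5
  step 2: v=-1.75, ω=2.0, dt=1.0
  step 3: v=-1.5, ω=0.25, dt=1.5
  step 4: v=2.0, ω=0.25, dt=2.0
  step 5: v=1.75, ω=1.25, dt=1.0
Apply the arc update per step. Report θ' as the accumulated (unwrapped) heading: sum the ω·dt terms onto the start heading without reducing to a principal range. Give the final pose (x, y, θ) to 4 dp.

(1.9074, 8.0242, 2.4528)

step 1: θ'=-1.6722 (R=-1.0000) → pose (3.1288, 3.3988, -1.6722)
step 2: θ'=0.3278 (R=-0.8750) → pose (1.9766, 4.3158, 0.3278)
step 3: θ'=0.7028 (R=-6.0000) → pose (0.0302, 3.2134, 0.7028)
step 4: θ'=1.2028 (R=8.0000) → pose (2.3238, 6.4398, 1.2028)
step 5: θ'=2.4528 (R=1.4000) → pose (1.9074, 8.0242, 2.4528)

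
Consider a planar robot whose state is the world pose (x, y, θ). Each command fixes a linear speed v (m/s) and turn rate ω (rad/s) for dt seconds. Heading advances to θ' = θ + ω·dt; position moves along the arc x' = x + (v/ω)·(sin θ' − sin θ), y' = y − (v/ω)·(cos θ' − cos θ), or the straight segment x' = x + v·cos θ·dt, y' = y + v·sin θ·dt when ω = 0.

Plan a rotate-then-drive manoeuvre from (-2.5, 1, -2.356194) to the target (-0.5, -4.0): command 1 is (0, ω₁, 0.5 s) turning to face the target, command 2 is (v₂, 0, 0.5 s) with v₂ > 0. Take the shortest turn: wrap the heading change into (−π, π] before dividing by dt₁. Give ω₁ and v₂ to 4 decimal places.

ω₁ = 2.3318, v₂ = 10.7703

heading to target = atan2(-4−1, -0.5−-2.5) = -1.1903
Δθ = wrap(-1.1903 − -2.3562) = 1.1659; ω₁ = Δθ/dt₁ = 2.3318
distance = √((-0.5−-2.5)² + (-4−1)²) = 5.3852; v₂ = distance/dt₂ = 10.7703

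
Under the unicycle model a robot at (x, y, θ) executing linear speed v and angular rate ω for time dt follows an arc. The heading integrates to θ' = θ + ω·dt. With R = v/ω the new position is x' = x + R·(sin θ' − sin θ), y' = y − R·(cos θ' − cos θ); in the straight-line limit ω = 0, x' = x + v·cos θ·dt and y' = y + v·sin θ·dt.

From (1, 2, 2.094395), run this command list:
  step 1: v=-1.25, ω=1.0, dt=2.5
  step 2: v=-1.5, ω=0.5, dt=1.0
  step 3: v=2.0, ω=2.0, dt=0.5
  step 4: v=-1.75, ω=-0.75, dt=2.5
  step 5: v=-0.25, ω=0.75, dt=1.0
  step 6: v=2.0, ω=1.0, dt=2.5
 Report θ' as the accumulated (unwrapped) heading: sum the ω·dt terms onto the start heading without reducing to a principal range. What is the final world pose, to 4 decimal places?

(6.0681, 6.7366, 7.4694)

step 1: θ'=4.5944 (R=-1.2500) → pose (3.3238, 2.4778, 4.5944)
step 2: θ'=5.0944 (R=-3.0000) → pose (3.1285, 3.9494, 5.0944)
step 3: θ'=6.0944 (R=1.0000) → pose (3.8687, 3.3399, 6.0944)
step 4: θ'=4.2194 (R=2.3333) → pose (2.2511, 6.7361, 4.2194)
step 5: θ'=4.9694 (R=-0.3333) → pose (2.2799, 6.9786, 4.9694)
step 6: θ'=7.4694 (R=2.0000) → pose (6.0681, 6.7366, 7.4694)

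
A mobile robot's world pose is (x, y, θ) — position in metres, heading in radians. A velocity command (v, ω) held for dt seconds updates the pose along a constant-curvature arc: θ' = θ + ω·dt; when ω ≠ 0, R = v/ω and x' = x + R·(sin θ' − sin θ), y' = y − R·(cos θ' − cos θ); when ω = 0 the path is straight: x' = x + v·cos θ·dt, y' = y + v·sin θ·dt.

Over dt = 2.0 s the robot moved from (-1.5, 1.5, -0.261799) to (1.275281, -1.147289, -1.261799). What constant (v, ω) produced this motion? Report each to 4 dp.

Δθ = -1.261799 − -0.261799 = -1.000000
ω = Δθ/dt = -1.000000/2.0 = -0.5000
R = Δx/(sin θ' − sin θ) = -4.0000
v = R·ω = -4.0000·-0.5000 = 2.0000

v = 2.0000, ω = -0.5000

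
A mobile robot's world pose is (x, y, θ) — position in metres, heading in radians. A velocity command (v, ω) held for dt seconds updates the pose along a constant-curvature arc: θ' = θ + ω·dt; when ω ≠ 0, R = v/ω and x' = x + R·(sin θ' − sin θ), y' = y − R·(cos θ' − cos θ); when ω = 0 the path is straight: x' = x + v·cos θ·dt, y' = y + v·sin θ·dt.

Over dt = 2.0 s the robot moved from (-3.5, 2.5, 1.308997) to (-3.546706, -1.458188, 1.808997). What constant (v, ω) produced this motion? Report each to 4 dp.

v = -2.0000, ω = 0.2500

Δθ = 1.808997 − 1.308997 = 0.500000
ω = Δθ/dt = 0.500000/2.0 = 0.2500
R = −Δy/(cos θ' − cos θ) = -8.0000
v = R·ω = -8.0000·0.2500 = -2.0000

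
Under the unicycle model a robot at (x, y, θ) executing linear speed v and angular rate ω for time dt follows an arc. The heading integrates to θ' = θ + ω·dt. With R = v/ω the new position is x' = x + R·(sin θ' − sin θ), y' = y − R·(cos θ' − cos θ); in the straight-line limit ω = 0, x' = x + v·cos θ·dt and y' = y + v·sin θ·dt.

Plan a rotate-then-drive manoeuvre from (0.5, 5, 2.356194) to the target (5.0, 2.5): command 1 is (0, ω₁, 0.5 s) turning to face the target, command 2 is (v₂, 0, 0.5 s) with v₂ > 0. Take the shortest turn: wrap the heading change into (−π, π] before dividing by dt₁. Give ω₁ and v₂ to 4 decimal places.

heading to target = atan2(2.5−5, 5−0.5) = -0.5071
Δθ = wrap(-0.5071 − 2.3562) = -2.8633; ω₁ = Δθ/dt₁ = -5.7266
distance = √((5−0.5)² + (2.5−5)²) = 5.1478; v₂ = distance/dt₂ = 10.2956

ω₁ = -5.7266, v₂ = 10.2956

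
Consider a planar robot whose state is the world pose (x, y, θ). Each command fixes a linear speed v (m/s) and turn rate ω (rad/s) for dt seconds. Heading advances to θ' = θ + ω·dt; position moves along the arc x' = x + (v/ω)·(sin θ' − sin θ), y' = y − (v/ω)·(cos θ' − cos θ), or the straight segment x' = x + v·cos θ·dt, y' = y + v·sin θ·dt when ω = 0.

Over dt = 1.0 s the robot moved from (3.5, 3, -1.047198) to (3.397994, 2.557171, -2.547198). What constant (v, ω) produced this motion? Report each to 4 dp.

Δθ = -2.547198 − -1.047198 = -1.500000
ω = Δθ/dt = -1.500000/1.0 = -1.5000
R = −Δy/(cos θ' − cos θ) = -0.3333
v = R·ω = -0.3333·-1.5000 = 0.5000

v = 0.5000, ω = -1.5000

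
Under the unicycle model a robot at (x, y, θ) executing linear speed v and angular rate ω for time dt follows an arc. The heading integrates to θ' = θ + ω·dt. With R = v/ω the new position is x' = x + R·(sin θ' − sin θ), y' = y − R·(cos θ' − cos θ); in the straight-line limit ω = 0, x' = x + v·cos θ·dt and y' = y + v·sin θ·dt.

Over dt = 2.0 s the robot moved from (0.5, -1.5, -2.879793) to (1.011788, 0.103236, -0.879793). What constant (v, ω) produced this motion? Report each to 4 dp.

v = -1.0000, ω = 1.0000

Δθ = -0.879793 − -2.879793 = 2.000000
ω = Δθ/dt = 2.000000/2.0 = 1.0000
R = −Δy/(cos θ' − cos θ) = -1.0000
v = R·ω = -1.0000·1.0000 = -1.0000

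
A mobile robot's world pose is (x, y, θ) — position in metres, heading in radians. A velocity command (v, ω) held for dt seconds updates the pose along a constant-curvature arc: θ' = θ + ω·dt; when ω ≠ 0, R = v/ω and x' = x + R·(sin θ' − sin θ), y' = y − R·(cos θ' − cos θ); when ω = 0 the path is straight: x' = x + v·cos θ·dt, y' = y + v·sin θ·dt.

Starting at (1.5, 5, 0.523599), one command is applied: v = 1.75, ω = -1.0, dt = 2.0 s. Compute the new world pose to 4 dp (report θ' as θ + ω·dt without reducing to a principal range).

(4.1172, 3.6494, -1.4764)

θ' = 0.5236 + -1.0·2.0 = -1.4764
R = v/ω = 1.75/-1.0 = -1.7500
x' = 1.5 + -1.7500·(sin -1.4764 − sin 0.5236) = 4.1172
y' = 5 − -1.7500·(cos -1.4764 − cos 0.5236) = 3.6494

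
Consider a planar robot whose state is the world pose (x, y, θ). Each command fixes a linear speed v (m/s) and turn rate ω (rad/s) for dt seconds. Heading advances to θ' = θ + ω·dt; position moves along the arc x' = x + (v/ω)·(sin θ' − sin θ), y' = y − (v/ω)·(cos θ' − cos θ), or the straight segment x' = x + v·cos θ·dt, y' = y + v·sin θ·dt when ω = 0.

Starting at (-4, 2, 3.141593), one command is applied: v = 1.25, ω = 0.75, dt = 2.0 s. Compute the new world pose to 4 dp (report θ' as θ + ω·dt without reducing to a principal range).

θ' = 3.1416 + 0.75·2.0 = 4.6416
R = v/ω = 1.25/0.75 = 1.6667
x' = -4 + 1.6667·(sin 4.6416 − sin 3.1416) = -5.6625
y' = 2 − 1.6667·(cos 4.6416 − cos 3.1416) = 0.4512

(-5.6625, 0.4512, 4.6416)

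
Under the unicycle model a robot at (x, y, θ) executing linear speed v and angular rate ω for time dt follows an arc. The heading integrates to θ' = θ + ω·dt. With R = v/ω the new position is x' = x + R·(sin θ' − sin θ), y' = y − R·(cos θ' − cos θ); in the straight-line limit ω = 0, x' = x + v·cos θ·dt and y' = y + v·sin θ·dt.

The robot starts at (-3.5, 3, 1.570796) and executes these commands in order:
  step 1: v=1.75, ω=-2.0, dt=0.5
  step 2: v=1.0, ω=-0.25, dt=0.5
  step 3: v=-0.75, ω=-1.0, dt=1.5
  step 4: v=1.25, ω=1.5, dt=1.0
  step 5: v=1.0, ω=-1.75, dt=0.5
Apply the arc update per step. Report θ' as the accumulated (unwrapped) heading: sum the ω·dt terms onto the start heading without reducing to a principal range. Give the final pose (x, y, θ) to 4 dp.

(-2.0687, 3.9495, -0.4292)

step 1: θ'=0.5708 (R=-0.8750) → pose (-3.0978, 3.7363, 0.5708)
step 2: θ'=0.4458 (R=-4.0000) → pose (-2.6613, 3.9795, 0.4458)
step 3: θ'=-1.0542 (R=0.7500) → pose (-3.6368, 4.2857, -1.0542)
step 4: θ'=0.4458 (R=0.8333) → pose (-2.5529, 3.9454, 0.4458)
step 5: θ'=-0.4292 (R=-0.5714) → pose (-2.0687, 3.9495, -0.4292)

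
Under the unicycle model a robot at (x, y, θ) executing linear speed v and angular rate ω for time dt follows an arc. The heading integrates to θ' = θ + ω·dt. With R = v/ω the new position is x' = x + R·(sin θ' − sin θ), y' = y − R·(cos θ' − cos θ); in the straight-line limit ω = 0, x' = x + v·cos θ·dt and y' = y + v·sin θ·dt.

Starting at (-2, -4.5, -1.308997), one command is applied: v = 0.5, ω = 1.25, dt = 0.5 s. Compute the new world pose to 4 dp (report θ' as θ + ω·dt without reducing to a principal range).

θ' = -1.3090 + 1.25·0.5 = -0.6840
R = v/ω = 0.5/1.25 = 0.4000
x' = -2 + 0.4000·(sin -0.6840 − sin -1.3090) = -1.8664
y' = -4.5 − 0.4000·(cos -0.6840 − cos -1.3090) = -4.7065

(-1.8664, -4.7065, -0.6840)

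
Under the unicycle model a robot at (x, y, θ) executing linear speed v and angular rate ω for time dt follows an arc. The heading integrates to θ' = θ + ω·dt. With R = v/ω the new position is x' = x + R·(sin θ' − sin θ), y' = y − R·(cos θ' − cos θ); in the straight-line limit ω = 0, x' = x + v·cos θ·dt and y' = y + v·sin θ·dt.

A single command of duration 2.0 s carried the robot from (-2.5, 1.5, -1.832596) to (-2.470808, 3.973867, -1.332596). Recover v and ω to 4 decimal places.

Δθ = -1.332596 − -1.832596 = 0.500000
ω = Δθ/dt = 0.500000/2.0 = 0.2500
R = −Δy/(cos θ' − cos θ) = -5.0000
v = R·ω = -5.0000·0.2500 = -1.2500

v = -1.2500, ω = 0.2500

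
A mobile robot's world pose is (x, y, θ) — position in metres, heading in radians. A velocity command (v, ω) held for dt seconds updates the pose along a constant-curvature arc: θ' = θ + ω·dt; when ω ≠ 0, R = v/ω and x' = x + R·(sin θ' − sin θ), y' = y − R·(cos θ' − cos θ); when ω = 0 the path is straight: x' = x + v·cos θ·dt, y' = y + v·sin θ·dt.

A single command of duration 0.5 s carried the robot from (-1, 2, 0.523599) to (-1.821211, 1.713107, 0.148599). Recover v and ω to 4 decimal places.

v = -1.7500, ω = -0.7500

Δθ = 0.148599 − 0.523599 = -0.375000
ω = Δθ/dt = -0.375000/0.5 = -0.7500
R = Δx/(sin θ' − sin θ) = 2.3333
v = R·ω = 2.3333·-0.7500 = -1.7500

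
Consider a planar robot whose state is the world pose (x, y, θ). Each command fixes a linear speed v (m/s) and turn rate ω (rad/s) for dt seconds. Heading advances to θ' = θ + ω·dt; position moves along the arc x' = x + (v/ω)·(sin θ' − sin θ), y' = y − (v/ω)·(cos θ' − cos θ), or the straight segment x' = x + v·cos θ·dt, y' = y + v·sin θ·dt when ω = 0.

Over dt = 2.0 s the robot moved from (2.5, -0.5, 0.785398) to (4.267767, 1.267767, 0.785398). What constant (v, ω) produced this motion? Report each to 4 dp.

v = 1.2500, ω = 0.0000

Δθ = 0.785398 − 0.785398 = 0.000000
ω = Δθ/dt = 0.000000/2.0 = 0.0000
ω = 0 → v = (Δx·cos θ + Δy·sin θ)/dt = 1.2500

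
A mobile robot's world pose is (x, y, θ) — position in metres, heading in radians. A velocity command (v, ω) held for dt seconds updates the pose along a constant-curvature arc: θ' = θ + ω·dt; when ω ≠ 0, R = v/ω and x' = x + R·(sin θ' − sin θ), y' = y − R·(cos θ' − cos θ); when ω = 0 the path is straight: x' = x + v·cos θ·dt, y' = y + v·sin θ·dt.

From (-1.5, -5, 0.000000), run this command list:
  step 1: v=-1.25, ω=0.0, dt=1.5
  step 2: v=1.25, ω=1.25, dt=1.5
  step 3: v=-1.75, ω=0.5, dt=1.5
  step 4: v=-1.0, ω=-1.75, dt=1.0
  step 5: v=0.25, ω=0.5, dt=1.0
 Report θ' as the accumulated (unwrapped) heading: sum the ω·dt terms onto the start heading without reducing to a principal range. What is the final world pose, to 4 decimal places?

(-0.5473, -6.3353, 1.3750)

step 1: θ'=0.0000 (straight) → pose (-3.3750, -5.0000, 0.0000)
step 2: θ'=1.8750 (R=1.0000) → pose (-2.4209, -3.7005, 1.8750)
step 3: θ'=2.6250 (R=-3.5000) → pose (-0.8103, -5.6954, 2.6250)
step 4: θ'=0.8750 (R=0.5714) → pose (-0.6540, -6.5585, 0.8750)
step 5: θ'=1.3750 (R=0.5000) → pose (-0.5473, -6.3353, 1.3750)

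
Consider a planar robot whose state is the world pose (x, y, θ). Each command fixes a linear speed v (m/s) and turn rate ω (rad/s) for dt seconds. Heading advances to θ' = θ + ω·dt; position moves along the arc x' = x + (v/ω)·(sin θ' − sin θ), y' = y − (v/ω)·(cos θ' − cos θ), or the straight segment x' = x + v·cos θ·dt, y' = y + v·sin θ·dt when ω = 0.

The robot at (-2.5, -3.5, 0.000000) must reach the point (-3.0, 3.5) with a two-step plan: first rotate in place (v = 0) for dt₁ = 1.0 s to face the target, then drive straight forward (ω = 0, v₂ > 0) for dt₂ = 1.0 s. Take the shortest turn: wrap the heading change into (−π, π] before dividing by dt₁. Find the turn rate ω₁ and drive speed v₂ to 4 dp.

heading to target = atan2(3.5−-3.5, -3−-2.5) = 1.6421
Δθ = wrap(1.6421 − 0.0000) = 1.6421; ω₁ = Δθ/dt₁ = 1.6421
distance = √((-3−-2.5)² + (3.5−-3.5)²) = 7.0178; v₂ = distance/dt₂ = 7.0178

ω₁ = 1.6421, v₂ = 7.0178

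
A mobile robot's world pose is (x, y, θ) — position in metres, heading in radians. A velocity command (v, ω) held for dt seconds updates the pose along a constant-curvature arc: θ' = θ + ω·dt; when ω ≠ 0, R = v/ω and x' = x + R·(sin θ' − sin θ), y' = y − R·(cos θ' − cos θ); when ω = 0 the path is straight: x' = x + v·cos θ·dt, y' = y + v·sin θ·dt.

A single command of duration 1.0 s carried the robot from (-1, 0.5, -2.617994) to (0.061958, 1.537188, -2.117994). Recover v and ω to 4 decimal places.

Δθ = -2.117994 − -2.617994 = 0.500000
ω = Δθ/dt = 0.500000/1.0 = 0.5000
R = Δx/(sin θ' − sin θ) = -3.0000
v = R·ω = -3.0000·0.5000 = -1.5000

v = -1.5000, ω = 0.5000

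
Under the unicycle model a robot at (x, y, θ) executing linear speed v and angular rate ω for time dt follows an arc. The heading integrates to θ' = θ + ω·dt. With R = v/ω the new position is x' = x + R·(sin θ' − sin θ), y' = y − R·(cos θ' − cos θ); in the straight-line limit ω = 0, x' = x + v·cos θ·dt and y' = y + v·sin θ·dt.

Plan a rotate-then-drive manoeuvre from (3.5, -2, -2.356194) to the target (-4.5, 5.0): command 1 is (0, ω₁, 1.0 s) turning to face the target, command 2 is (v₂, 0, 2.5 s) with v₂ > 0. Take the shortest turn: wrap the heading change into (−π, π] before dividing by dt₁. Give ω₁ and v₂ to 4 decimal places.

heading to target = atan2(5−-2, -4.5−3.5) = 2.4228
Δθ = wrap(2.4228 − -2.3562) = -1.5042; ω₁ = Δθ/dt₁ = -1.5042
distance = √((-4.5−3.5)² + (5−-2)²) = 10.6301; v₂ = distance/dt₂ = 4.2521

ω₁ = -1.5042, v₂ = 4.2521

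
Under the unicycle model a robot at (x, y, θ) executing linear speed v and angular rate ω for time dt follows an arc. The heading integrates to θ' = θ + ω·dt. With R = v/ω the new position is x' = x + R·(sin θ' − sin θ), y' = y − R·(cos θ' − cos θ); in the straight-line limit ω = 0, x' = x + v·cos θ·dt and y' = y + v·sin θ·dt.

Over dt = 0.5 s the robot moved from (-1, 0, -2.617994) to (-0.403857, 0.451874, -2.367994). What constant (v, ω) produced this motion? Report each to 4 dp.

Δθ = -2.367994 − -2.617994 = 0.250000
ω = Δθ/dt = 0.250000/0.5 = 0.5000
R = Δx/(sin θ' − sin θ) = -3.0000
v = R·ω = -3.0000·0.5000 = -1.5000

v = -1.5000, ω = 0.5000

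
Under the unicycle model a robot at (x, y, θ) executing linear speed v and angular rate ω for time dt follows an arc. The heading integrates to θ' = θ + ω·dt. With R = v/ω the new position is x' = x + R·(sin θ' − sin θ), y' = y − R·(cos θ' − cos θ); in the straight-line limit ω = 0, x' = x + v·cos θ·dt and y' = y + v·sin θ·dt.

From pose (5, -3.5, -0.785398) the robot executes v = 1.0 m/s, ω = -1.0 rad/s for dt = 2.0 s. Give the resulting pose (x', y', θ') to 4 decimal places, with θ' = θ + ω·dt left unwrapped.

θ' = -0.7854 + -1.0·2.0 = -2.7854
R = v/ω = 1.0/-1.0 = -1.0000
x' = 5 + -1.0000·(sin -2.7854 − sin -0.7854) = 4.6416
y' = -3.5 − -1.0000·(cos -2.7854 − cos -0.7854) = -5.1443

(4.6416, -5.1443, -2.7854)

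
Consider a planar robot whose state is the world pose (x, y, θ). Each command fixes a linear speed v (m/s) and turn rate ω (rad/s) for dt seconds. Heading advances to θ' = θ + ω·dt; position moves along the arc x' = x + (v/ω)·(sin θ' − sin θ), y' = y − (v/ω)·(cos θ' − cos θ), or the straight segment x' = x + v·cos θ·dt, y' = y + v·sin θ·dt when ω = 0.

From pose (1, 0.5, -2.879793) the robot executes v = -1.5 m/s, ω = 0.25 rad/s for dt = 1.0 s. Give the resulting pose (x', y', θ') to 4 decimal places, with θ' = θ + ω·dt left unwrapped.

θ' = -2.8798 + 0.25·1.0 = -2.6298
R = v/ω = -1.5/0.25 = -6.0000
x' = 1 + -6.0000·(sin -2.6298 − sin -2.8798) = 2.3856
y' = 0.5 − -6.0000·(cos -2.6298 − cos -2.8798) = 1.0644

(2.3856, 1.0644, -2.6298)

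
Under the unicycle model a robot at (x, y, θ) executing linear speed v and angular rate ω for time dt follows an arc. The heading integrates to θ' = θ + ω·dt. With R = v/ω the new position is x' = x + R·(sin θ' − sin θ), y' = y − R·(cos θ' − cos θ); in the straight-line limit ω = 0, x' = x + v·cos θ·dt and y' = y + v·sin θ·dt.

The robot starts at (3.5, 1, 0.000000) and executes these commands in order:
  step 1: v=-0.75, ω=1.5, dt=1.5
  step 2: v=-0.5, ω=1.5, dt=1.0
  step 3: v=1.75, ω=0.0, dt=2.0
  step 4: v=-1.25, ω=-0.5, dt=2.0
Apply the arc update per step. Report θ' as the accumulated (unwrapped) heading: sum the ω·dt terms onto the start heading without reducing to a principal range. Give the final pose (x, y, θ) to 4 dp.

(3.0719, -1.6193, 2.7500)

step 1: θ'=2.2500 (R=-0.5000) → pose (3.1110, 0.1859, 2.2500)
step 2: θ'=3.7500 (R=-0.3333) → pose (3.5608, 0.1218, 3.7500)
step 3: θ'=3.7500 (straight) → pose (0.6889, -1.8787, 3.7500)
step 4: θ'=2.7500 (R=2.5000) → pose (3.0719, -1.6193, 2.7500)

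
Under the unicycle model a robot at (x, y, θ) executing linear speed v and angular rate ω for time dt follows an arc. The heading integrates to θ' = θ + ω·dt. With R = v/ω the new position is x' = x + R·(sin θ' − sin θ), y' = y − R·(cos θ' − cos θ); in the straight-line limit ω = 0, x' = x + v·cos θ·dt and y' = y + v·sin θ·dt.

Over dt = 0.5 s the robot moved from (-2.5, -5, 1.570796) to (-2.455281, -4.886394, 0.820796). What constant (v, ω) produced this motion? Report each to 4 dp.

Δθ = 0.820796 − 1.570796 = -0.750000
ω = Δθ/dt = -0.750000/0.5 = -1.5000
R = −Δy/(cos θ' − cos θ) = -0.1667
v = R·ω = -0.1667·-1.5000 = 0.2500

v = 0.2500, ω = -1.5000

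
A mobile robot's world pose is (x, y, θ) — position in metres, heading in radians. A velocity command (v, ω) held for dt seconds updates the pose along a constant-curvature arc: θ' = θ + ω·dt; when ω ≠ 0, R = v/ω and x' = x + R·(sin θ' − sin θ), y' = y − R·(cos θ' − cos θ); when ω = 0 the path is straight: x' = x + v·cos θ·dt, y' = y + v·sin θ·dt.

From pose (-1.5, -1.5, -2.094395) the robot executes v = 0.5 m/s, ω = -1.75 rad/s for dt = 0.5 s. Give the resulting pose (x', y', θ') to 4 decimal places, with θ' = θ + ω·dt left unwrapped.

(-1.6985, -1.6386, -2.9694)

θ' = -2.0944 + -1.75·0.5 = -2.9694
R = v/ω = 0.5/-1.75 = -0.2857
x' = -1.5 + -0.2857·(sin -2.9694 − sin -2.0944) = -1.6985
y' = -1.5 − -0.2857·(cos -2.9694 − cos -2.0944) = -1.6386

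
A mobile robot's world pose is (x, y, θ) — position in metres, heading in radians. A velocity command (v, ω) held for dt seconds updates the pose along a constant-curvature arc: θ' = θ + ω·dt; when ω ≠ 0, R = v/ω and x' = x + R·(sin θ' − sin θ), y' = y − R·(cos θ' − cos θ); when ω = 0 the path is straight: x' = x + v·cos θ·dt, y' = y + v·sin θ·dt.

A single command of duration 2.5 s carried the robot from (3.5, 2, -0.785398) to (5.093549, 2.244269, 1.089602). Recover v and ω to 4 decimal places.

Δθ = 1.089602 − -0.785398 = 1.875000
ω = Δθ/dt = 1.875000/2.5 = 0.7500
R = Δx/(sin θ' − sin θ) = 1.0000
v = R·ω = 1.0000·0.7500 = 0.7500

v = 0.7500, ω = 0.7500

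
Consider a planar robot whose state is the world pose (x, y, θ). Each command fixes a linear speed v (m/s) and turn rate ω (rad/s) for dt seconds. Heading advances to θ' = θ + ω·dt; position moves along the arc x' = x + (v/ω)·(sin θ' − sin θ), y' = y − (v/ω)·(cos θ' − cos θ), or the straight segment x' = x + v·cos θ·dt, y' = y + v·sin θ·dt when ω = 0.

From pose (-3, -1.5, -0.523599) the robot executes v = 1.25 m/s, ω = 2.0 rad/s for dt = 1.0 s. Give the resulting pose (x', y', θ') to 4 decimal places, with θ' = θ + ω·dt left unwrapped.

θ' = -0.5236 + 2.0·1.0 = 1.4764
R = v/ω = 1.25/2.0 = 0.6250
x' = -3 + 0.6250·(sin 1.4764 − sin -0.5236) = -2.0653
y' = -1.5 − 0.6250·(cos 1.4764 − cos -0.5236) = -1.0176

(-2.0653, -1.0176, 1.4764)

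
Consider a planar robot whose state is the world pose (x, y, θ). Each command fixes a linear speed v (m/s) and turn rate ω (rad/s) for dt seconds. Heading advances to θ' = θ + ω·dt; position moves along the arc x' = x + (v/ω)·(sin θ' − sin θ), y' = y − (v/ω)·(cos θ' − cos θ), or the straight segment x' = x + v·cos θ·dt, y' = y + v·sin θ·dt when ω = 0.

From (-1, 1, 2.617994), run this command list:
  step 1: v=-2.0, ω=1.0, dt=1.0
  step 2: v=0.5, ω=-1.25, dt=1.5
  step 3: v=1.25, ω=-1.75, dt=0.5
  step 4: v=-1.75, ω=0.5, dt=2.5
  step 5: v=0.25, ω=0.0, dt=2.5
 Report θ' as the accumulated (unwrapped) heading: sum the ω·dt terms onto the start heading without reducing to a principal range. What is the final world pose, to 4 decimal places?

step 1: θ'=3.6180 (R=-2.0000) → pose (0.9172, 0.9547, 3.6180)
step 2: θ'=1.7430 (R=-0.4000) → pose (0.3397, 1.2417, 1.7430)
step 3: θ'=0.8680 (R=-0.7143) → pose (0.4983, 1.8257, 0.8680)
step 4: θ'=2.1180 (R=-3.5000) → pose (0.1800, -2.2575, 2.1180)
step 5: θ'=2.1180 (straight) → pose (-0.1452, -1.7238, 2.1180)

(-0.1452, -1.7238, 2.1180)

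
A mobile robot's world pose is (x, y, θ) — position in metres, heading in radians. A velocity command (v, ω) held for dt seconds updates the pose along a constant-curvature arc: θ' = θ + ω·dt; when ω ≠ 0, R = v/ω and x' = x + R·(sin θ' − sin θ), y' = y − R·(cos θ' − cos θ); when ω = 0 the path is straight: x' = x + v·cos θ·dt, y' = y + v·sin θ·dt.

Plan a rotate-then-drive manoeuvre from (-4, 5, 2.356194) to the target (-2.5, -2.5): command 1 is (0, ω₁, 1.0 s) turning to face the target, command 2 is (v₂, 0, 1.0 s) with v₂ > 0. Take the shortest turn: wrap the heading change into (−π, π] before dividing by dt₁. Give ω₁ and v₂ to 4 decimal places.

heading to target = atan2(-2.5−5, -2.5−-4) = -1.3734
Δθ = wrap(-1.3734 − 2.3562) = 2.5536; ω₁ = Δθ/dt₁ = 2.5536
distance = √((-2.5−-4)² + (-2.5−5)²) = 7.6485; v₂ = distance/dt₂ = 7.6485

ω₁ = 2.5536, v₂ = 7.6485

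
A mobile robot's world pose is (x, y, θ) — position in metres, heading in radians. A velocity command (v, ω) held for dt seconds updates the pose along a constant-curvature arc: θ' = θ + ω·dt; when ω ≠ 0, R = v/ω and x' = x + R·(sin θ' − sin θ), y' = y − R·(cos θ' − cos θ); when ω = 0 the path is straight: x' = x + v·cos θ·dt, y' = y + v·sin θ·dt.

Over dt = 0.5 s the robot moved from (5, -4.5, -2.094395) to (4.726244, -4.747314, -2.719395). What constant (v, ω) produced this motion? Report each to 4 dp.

Δθ = -2.719395 − -2.094395 = -0.625000
ω = Δθ/dt = -0.625000/0.5 = -1.2500
R = Δx/(sin θ' − sin θ) = -0.6000
v = R·ω = -0.6000·-1.2500 = 0.7500

v = 0.7500, ω = -1.2500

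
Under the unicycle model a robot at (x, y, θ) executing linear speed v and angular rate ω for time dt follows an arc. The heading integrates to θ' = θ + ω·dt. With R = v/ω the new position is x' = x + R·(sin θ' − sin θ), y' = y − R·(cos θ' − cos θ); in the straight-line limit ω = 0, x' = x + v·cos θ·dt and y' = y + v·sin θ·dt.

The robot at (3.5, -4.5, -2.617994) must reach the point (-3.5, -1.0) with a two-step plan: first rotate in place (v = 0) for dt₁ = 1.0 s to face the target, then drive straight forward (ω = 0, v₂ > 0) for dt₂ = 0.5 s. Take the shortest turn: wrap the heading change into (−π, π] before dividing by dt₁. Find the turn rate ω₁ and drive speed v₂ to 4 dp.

ω₁ = -0.9872, v₂ = 15.6525

heading to target = atan2(-1−-4.5, -3.5−3.5) = 2.6779
Δθ = wrap(2.6779 − -2.6180) = -0.9872; ω₁ = Δθ/dt₁ = -0.9872
distance = √((-3.5−3.5)² + (-1−-4.5)²) = 7.8262; v₂ = distance/dt₂ = 15.6525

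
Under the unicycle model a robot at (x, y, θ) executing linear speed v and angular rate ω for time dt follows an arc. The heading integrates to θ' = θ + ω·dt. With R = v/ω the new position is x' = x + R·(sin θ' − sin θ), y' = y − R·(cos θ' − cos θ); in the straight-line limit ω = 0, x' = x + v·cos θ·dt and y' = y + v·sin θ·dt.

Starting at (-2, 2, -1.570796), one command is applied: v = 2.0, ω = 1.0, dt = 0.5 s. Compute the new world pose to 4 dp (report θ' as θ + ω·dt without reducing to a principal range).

θ' = -1.5708 + 1.0·0.5 = -1.0708
R = v/ω = 2.0/1.0 = 2.0000
x' = -2 + 2.0000·(sin -1.0708 − sin -1.5708) = -1.7552
y' = 2 − 2.0000·(cos -1.0708 − cos -1.5708) = 1.0411

(-1.7552, 1.0411, -1.0708)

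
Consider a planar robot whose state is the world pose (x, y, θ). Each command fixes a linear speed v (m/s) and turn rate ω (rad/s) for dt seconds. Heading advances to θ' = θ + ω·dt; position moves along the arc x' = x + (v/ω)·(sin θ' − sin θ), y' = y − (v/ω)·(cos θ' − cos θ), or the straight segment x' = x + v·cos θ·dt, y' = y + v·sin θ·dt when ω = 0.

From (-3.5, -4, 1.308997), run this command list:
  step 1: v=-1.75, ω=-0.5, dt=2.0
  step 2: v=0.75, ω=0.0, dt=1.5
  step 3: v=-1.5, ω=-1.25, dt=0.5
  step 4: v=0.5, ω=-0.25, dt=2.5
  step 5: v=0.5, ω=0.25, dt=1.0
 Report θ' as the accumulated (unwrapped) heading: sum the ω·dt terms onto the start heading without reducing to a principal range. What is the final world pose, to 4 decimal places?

step 1: θ'=0.3090 (R=3.5000) → pose (-5.8164, -6.4284, 0.3090)
step 2: θ'=0.3090 (straight) → pose (-4.7447, -6.0863, 0.3090)
step 3: θ'=-0.3160 (R=1.2000) → pose (-5.4825, -6.0837, -0.3160)
step 4: θ'=-0.9410 (R=-2.0000) → pose (-4.4877, -6.8067, -0.9410)
step 5: θ'=-0.6910 (R=2.0000) → pose (-4.1461, -7.1699, -0.6910)

(-4.1461, -7.1699, -0.6910)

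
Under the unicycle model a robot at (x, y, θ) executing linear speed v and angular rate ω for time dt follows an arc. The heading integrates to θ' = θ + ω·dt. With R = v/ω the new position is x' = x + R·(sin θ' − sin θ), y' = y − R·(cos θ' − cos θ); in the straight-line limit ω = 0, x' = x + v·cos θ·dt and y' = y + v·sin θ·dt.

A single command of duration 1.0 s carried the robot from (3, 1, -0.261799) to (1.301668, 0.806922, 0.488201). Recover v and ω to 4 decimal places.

v = -1.7500, ω = 0.7500

Δθ = 0.488201 − -0.261799 = 0.750000
ω = Δθ/dt = 0.750000/1.0 = 0.7500
R = Δx/(sin θ' − sin θ) = -2.3333
v = R·ω = -2.3333·0.7500 = -1.7500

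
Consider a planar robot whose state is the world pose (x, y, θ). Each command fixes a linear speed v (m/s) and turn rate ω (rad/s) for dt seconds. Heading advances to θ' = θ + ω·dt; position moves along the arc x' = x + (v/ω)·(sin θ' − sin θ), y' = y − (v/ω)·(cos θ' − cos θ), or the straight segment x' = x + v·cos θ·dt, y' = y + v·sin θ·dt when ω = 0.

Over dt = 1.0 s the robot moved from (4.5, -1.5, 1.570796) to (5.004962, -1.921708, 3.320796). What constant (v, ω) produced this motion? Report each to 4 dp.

v = -0.7500, ω = 1.7500

Δθ = 3.320796 − 1.570796 = 1.750000
ω = Δθ/dt = 1.750000/1.0 = 1.7500
R = Δx/(sin θ' − sin θ) = -0.4286
v = R·ω = -0.4286·1.7500 = -0.7500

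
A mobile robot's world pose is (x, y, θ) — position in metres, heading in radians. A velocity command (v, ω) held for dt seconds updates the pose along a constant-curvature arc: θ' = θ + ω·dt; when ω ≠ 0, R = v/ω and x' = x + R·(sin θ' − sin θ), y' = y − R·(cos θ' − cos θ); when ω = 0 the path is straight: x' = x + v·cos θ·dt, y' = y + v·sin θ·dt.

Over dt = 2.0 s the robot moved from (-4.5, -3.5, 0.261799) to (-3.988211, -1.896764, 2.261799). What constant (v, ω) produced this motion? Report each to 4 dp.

v = 1.0000, ω = 1.0000

Δθ = 2.261799 − 0.261799 = 2.000000
ω = Δθ/dt = 2.000000/2.0 = 1.0000
R = −Δy/(cos θ' − cos θ) = 1.0000
v = R·ω = 1.0000·1.0000 = 1.0000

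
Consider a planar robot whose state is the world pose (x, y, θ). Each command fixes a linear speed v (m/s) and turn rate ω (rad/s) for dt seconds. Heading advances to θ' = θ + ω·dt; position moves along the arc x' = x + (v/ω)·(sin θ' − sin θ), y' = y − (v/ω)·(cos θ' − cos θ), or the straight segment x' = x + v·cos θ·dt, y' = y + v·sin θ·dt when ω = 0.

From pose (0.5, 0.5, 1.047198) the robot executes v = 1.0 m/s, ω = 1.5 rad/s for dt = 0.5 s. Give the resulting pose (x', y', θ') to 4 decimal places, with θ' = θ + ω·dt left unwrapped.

θ' = 1.0472 + 1.5·0.5 = 1.7972
R = v/ω = 1.0/1.5 = 0.6667
x' = 0.5 + 0.6667·(sin 1.7972 − sin 1.0472) = 0.5723
y' = 0.5 − 0.6667·(cos 1.7972 − cos 1.0472) = 0.9830

(0.5723, 0.9830, 1.7972)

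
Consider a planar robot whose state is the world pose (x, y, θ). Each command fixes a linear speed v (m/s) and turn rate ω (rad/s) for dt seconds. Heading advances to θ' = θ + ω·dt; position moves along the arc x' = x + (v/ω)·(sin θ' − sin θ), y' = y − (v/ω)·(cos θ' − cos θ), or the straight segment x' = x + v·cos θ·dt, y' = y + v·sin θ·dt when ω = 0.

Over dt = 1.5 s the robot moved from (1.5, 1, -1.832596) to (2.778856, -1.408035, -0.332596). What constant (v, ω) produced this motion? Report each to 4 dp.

v = 2.0000, ω = 1.0000

Δθ = -0.332596 − -1.832596 = 1.500000
ω = Δθ/dt = 1.500000/1.5 = 1.0000
R = −Δy/(cos θ' − cos θ) = 2.0000
v = R·ω = 2.0000·1.0000 = 2.0000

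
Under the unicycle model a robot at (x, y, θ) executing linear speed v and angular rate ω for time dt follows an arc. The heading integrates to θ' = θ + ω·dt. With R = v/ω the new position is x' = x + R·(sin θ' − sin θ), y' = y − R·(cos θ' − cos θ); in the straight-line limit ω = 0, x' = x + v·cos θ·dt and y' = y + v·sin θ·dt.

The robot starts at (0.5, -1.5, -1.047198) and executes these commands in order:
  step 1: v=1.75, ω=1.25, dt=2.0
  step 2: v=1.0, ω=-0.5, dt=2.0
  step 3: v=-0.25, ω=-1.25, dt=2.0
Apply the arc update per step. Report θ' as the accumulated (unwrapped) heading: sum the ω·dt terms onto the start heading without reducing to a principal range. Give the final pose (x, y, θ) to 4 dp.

step 1: θ'=1.4528 (R=1.4000) → pose (3.1027, -0.9648, 1.4528)
step 2: θ'=0.4528 (R=-2.0000) → pose (4.2138, 0.5982, 0.4528)
step 3: θ'=-2.0472 (R=0.2000) → pose (3.9486, 0.8698, -2.0472)

(3.9486, 0.8698, -2.0472)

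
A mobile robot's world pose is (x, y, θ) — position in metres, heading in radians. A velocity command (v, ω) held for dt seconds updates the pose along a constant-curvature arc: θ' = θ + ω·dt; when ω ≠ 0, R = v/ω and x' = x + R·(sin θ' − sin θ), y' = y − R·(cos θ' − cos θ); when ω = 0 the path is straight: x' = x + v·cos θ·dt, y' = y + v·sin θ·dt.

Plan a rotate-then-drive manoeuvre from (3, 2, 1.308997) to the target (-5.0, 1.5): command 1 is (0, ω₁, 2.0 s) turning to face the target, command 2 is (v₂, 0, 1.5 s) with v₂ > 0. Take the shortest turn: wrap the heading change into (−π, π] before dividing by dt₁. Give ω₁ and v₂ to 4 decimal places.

heading to target = atan2(1.5−2, -5−3) = -3.0792
Δθ = wrap(-3.0792 − 1.3090) = 1.8950; ω₁ = Δθ/dt₁ = 0.9475
distance = √((-5−3)² + (1.5−2)²) = 8.0156; v₂ = distance/dt₂ = 5.3437

ω₁ = 0.9475, v₂ = 5.3437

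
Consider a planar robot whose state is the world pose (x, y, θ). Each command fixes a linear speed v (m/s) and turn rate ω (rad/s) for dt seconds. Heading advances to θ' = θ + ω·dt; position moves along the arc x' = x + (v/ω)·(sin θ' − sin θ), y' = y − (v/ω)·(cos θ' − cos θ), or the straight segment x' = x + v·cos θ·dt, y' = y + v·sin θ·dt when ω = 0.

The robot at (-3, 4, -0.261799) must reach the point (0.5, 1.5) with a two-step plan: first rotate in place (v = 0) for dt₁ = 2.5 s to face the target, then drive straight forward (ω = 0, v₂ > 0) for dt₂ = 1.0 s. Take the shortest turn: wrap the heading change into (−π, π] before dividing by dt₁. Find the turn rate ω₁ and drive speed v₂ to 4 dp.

ω₁ = -0.1434, v₂ = 4.3012

heading to target = atan2(1.5−4, 0.5−-3) = -0.6202
Δθ = wrap(-0.6202 − -0.2618) = -0.3585; ω₁ = Δθ/dt₁ = -0.1434
distance = √((0.5−-3)² + (1.5−4)²) = 4.3012; v₂ = distance/dt₂ = 4.3012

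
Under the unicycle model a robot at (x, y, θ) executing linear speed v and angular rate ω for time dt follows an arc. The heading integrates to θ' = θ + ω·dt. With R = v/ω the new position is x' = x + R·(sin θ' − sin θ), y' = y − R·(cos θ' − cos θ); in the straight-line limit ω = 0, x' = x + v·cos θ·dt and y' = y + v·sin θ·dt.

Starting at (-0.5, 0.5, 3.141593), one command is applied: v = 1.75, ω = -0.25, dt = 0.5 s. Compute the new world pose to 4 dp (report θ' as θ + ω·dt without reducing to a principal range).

(-1.3727, 0.5546, 3.0166)

θ' = 3.1416 + -0.25·0.5 = 3.0166
R = v/ω = 1.75/-0.25 = -7.0000
x' = -0.5 + -7.0000·(sin 3.0166 − sin 3.1416) = -1.3727
y' = 0.5 − -7.0000·(cos 3.0166 − cos 3.1416) = 0.5546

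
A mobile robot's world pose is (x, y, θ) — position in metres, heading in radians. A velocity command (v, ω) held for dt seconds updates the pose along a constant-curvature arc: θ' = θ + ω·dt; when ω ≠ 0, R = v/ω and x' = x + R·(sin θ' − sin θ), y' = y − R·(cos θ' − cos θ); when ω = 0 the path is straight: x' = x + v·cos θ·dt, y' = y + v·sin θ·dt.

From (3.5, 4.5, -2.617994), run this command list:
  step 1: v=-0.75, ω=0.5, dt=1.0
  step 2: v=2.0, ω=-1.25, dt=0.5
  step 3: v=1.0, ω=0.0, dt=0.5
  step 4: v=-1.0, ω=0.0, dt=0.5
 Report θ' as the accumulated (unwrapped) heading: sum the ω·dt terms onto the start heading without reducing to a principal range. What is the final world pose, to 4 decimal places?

(3.2856, 4.3765, -2.7430)

step 1: θ'=-2.1180 (R=-1.5000) → pose (4.0310, 5.0186, -2.1180)
step 2: θ'=-2.7430 (R=-1.6000) → pose (3.2856, 4.3765, -2.7430)
step 3: θ'=-2.7430 (straight) → pose (2.8248, 4.1824, -2.7430)
step 4: θ'=-2.7430 (straight) → pose (3.2856, 4.3765, -2.7430)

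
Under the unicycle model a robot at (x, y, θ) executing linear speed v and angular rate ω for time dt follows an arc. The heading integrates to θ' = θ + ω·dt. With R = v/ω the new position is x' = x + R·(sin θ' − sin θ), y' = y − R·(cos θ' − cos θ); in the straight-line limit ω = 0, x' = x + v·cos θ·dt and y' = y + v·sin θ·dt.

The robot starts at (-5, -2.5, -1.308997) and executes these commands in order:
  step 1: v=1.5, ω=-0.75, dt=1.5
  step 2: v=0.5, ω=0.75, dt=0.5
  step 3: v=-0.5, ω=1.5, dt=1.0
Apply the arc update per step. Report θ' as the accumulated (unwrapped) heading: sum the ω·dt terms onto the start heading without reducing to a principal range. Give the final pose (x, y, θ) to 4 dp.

(-5.9049, -4.2925, -0.5590)

step 1: θ'=-2.4340 (R=-2.0000) → pose (-5.6318, -4.5375, -2.4340)
step 2: θ'=-2.0590 (R=0.6667) → pose (-5.7873, -4.7314, -2.0590)
step 3: θ'=-0.5590 (R=-0.3333) → pose (-5.9049, -4.2925, -0.5590)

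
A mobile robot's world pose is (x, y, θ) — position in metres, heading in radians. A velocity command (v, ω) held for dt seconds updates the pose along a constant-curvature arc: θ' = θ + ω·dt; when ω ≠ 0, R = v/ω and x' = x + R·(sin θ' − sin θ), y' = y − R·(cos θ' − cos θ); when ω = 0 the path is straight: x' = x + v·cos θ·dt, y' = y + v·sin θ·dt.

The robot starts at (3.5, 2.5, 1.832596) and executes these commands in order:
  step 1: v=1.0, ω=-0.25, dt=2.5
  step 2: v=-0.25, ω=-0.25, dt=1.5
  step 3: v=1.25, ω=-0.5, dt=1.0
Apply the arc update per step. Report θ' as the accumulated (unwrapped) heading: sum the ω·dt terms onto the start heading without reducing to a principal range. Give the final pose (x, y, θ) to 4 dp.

step 1: θ'=1.2076 (R=-4.0000) → pose (3.6246, 4.9563, 1.2076)
step 2: θ'=0.8326 (R=1.0000) → pose (3.4296, 4.6387, 0.8326)
step 3: θ'=0.3326 (R=-2.5000) → pose (4.4625, 5.3193, 0.3326)

(4.4625, 5.3193, 0.3326)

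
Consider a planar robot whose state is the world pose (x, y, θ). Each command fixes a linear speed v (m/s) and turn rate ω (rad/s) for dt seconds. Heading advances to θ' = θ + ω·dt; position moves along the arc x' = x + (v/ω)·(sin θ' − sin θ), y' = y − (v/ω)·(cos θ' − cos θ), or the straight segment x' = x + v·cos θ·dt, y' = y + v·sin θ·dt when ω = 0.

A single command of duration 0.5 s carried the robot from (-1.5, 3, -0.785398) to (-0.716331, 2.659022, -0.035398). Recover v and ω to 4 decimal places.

Δθ = -0.035398 − -0.785398 = 0.750000
ω = Δθ/dt = 0.750000/0.5 = 1.5000
R = Δx/(sin θ' − sin θ) = 1.1667
v = R·ω = 1.1667·1.5000 = 1.7500

v = 1.7500, ω = 1.5000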